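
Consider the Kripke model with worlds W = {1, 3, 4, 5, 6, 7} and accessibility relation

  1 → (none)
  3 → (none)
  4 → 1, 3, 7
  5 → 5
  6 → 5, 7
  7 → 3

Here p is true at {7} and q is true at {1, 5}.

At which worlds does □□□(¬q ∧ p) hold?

1: no successors, so □□□(¬q ∧ p) holds vacuously. ✓
3: no successors, so □□□(¬q ∧ p) holds vacuously. ✓
4: successors {1, 3, 7}; □□(¬q ∧ p) there: 1:T, 3:T, 7:T. ✓
5: successors {5}; □□(¬q ∧ p) there: 5:F. ✗
6: successors {5, 7}; □□(¬q ∧ p) there: 5:F, 7:T. ✗
7: successors {3}; □□(¬q ∧ p) there: 3:T. ✓

{1, 3, 4, 7}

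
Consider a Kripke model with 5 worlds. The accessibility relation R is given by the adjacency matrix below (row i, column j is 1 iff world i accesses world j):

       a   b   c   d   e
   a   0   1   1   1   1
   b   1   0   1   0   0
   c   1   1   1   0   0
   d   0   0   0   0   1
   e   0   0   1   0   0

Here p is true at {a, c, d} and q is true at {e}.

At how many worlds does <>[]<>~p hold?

a: successors {b, c, d, e}; []<>~p there: b:T, c:F, d:F, e:T. ✓
b: successors {a, c}; []<>~p there: a:F, c:F. ✗
c: successors {a, b, c}; []<>~p there: a:F, b:T, c:F. ✓
d: successors {e}; []<>~p there: e:T. ✓
e: successors {c}; []<>~p there: c:F. ✗
Satisfying worlds: {a, c, d}.

3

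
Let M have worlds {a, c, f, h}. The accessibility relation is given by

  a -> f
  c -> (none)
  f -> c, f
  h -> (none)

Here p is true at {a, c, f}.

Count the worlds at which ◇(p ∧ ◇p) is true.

2

a: successors {f}; p ∧ ◇p there: f:T. ✓
c: no successors, so ◇(p ∧ ◇p) fails. ✗
f: successors {c, f}; p ∧ ◇p there: c:F, f:T. ✓
h: no successors, so ◇(p ∧ ◇p) fails. ✗
Satisfying worlds: {a, f}.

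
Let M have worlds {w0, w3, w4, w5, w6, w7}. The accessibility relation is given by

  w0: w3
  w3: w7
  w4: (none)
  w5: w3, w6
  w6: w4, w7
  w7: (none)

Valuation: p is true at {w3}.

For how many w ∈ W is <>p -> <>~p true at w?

5

w0: <>p is T, <>~p is F. ✗
w3: <>p is F, <>~p is T. ✓
w4: <>p is F, <>~p is F. ✓
w5: <>p is T, <>~p is T. ✓
w6: <>p is F, <>~p is T. ✓
w7: <>p is F, <>~p is F. ✓
Satisfying worlds: {w3, w4, w5, w6, w7}.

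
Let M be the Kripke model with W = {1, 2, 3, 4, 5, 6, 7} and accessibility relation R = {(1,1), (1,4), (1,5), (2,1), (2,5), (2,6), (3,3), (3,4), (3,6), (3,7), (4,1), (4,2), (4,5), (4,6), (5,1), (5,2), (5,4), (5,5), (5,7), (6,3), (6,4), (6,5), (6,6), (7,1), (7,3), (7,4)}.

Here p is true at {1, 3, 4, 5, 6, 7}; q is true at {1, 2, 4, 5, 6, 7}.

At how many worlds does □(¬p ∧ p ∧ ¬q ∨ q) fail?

1: successors {1, 4, 5}; ¬p ∧ p ∧ ¬q ∨ q there: 1:T, 4:T, 5:T. ✓
2: successors {1, 5, 6}; ¬p ∧ p ∧ ¬q ∨ q there: 1:T, 5:T, 6:T. ✓
3: successors {3, 4, 6, 7}; ¬p ∧ p ∧ ¬q ∨ q there: 3:F, 4:T, 6:T, 7:T. ✗
4: successors {1, 2, 5, 6}; ¬p ∧ p ∧ ¬q ∨ q there: 1:T, 2:T, 5:T, 6:T. ✓
5: successors {1, 2, 4, 5, 7}; ¬p ∧ p ∧ ¬q ∨ q there: 1:T, 2:T, 4:T, 5:T, 7:T. ✓
6: successors {3, 4, 5, 6}; ¬p ∧ p ∧ ¬q ∨ q there: 3:F, 4:T, 5:T, 6:T. ✗
7: successors {1, 3, 4}; ¬p ∧ p ∧ ¬q ∨ q there: 1:T, 3:F, 4:T. ✗
Satisfying worlds: {1, 2, 4, 5}.
So □(¬p ∧ p ∧ ¬q ∨ q) fails at the other 3 worlds.

3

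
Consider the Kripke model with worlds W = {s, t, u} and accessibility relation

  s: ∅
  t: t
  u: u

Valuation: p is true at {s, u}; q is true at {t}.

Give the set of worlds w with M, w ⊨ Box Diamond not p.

{s, t}

s: no successors, so Box Diamond not p holds vacuously. ✓
t: successors {t}; Diamond not p there: t:T. ✓
u: successors {u}; Diamond not p there: u:F. ✗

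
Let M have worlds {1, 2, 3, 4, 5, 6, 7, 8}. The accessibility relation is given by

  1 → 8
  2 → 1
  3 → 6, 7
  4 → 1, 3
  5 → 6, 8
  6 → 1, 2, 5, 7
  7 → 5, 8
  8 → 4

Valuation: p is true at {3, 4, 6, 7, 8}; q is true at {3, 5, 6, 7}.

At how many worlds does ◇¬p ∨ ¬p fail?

2

1: ◇¬p is F, ¬p is T. ✓
2: ◇¬p is T, ¬p is T. ✓
3: ◇¬p is F, ¬p is F. ✗
4: ◇¬p is T, ¬p is F. ✓
5: ◇¬p is F, ¬p is T. ✓
6: ◇¬p is T, ¬p is F. ✓
7: ◇¬p is T, ¬p is F. ✓
8: ◇¬p is F, ¬p is F. ✗
Satisfying worlds: {1, 2, 4, 5, 6, 7}.
So ◇¬p ∨ ¬p fails at the other 2 worlds.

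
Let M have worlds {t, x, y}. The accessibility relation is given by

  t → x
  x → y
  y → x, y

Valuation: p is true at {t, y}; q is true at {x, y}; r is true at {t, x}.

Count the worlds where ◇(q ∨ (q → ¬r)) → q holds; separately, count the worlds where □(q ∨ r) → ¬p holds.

2 and 1

For ◇(q ∨ (q → ¬r)) → q:
t: ◇(q ∨ (q → ¬r)) is T, q is F. ✗
x: ◇(q ∨ (q → ¬r)) is T, q is T. ✓
y: ◇(q ∨ (q → ¬r)) is T, q is T. ✓
— 2 worlds.
For □(q ∨ r) → ¬p:
t: □(q ∨ r) is T, ¬p is F. ✗
x: □(q ∨ r) is T, ¬p is T. ✓
y: □(q ∨ r) is T, ¬p is F. ✗
— 1 world.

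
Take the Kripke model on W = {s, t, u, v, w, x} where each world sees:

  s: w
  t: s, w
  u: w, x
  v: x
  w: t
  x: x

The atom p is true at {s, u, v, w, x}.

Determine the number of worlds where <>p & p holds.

s: <>p is T, p is T. ✓
t: <>p is T, p is F. ✗
u: <>p is T, p is T. ✓
v: <>p is T, p is T. ✓
w: <>p is F, p is T. ✗
x: <>p is T, p is T. ✓
Satisfying worlds: {s, u, v, x}.

4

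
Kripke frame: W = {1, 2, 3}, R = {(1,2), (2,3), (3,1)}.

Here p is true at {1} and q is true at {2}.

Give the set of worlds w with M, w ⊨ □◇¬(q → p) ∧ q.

1: □◇¬(q → p) is F, q is F. ✗
2: □◇¬(q → p) is F, q is T. ✗
3: □◇¬(q → p) is T, q is F. ✗

∅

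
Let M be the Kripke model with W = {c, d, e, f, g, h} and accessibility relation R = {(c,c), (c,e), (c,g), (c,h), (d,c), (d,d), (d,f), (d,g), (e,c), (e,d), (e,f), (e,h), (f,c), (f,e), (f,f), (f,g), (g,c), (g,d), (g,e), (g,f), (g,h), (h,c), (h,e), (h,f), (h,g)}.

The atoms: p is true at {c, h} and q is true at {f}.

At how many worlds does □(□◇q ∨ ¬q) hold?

1

c: successors {c, e, g, h}; □◇q ∨ ¬q there: c:T, e:T, g:T, h:T. ✓
d: successors {c, d, f, g}; □◇q ∨ ¬q there: c:T, d:T, f:F, g:T. ✗
e: successors {c, d, f, h}; □◇q ∨ ¬q there: c:T, d:T, f:F, h:T. ✗
f: successors {c, e, f, g}; □◇q ∨ ¬q there: c:T, e:T, f:F, g:T. ✗
g: successors {c, d, e, f, h}; □◇q ∨ ¬q there: c:T, d:T, e:T, f:F, h:T. ✗
h: successors {c, e, f, g}; □◇q ∨ ¬q there: c:T, e:T, f:F, g:T. ✗
Satisfying worlds: {c}.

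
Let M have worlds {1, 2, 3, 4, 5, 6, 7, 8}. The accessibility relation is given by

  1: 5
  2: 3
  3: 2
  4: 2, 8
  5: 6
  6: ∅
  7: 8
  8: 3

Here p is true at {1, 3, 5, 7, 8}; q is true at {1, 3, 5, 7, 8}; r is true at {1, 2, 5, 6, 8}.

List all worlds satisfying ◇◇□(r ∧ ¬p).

1: successors {5}; ◇□(r ∧ ¬p) there: 5:T. ✓
2: successors {3}; ◇□(r ∧ ¬p) there: 3:F. ✗
3: successors {2}; ◇□(r ∧ ¬p) there: 2:T. ✓
4: successors {2, 8}; ◇□(r ∧ ¬p) there: 2:T, 8:T. ✓
5: successors {6}; ◇□(r ∧ ¬p) there: 6:F. ✗
6: no successors, so ◇◇□(r ∧ ¬p) fails. ✗
7: successors {8}; ◇□(r ∧ ¬p) there: 8:T. ✓
8: successors {3}; ◇□(r ∧ ¬p) there: 3:F. ✗

{1, 3, 4, 7}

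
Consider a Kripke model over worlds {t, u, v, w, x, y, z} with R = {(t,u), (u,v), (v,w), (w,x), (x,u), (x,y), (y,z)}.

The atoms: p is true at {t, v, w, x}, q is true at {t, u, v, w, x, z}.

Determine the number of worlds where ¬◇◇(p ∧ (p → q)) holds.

3

t: ◇◇(p ∧ (p → q)) is T. ✗
u: ◇◇(p ∧ (p → q)) is T. ✗
v: ◇◇(p ∧ (p → q)) is T. ✗
w: ◇◇(p ∧ (p → q)) is F. ✓
x: ◇◇(p ∧ (p → q)) is T. ✗
y: ◇◇(p ∧ (p → q)) is F. ✓
z: ◇◇(p ∧ (p → q)) is F. ✓
Satisfying worlds: {w, y, z}.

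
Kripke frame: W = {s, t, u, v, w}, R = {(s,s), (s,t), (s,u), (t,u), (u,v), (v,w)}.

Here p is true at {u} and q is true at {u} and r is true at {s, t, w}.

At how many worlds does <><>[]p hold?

s: successors {s, t, u}; <>[]p there: s:T, t:F, u:F. ✓
t: successors {u}; <>[]p there: u:F. ✗
u: successors {v}; <>[]p there: v:T. ✓
v: successors {w}; <>[]p there: w:F. ✗
w: no successors, so <><>[]p fails. ✗
Satisfying worlds: {s, u}.

2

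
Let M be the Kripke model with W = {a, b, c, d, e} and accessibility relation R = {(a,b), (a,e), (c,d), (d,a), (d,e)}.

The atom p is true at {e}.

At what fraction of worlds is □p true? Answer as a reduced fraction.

a: successors {b, e}; p there: b:F, e:T. ✗
b: no successors, so □p holds vacuously. ✓
c: successors {d}; p there: d:F. ✗
d: successors {a, e}; p there: a:F, e:T. ✗
e: no successors, so □p holds vacuously. ✓
That's 2 of 5 worlds, so 2/5.

2/5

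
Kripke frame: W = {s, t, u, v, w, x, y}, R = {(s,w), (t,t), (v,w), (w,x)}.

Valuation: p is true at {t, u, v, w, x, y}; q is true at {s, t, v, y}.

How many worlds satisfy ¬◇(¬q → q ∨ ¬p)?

6

s: ◇(¬q → q ∨ ¬p) is F. ✓
t: ◇(¬q → q ∨ ¬p) is T. ✗
u: ◇(¬q → q ∨ ¬p) is F. ✓
v: ◇(¬q → q ∨ ¬p) is F. ✓
w: ◇(¬q → q ∨ ¬p) is F. ✓
x: ◇(¬q → q ∨ ¬p) is F. ✓
y: ◇(¬q → q ∨ ¬p) is F. ✓
Satisfying worlds: {s, u, v, w, x, y}.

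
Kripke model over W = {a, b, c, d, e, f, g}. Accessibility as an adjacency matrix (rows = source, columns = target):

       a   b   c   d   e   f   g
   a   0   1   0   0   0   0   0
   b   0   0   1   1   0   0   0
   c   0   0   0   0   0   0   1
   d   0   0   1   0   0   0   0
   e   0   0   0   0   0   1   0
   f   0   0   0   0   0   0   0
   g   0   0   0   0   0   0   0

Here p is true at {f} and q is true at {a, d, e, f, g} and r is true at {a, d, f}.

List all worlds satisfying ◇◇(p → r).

a: successors {b}; ◇(p → r) there: b:T. ✓
b: successors {c, d}; ◇(p → r) there: c:T, d:T. ✓
c: successors {g}; ◇(p → r) there: g:F. ✗
d: successors {c}; ◇(p → r) there: c:T. ✓
e: successors {f}; ◇(p → r) there: f:F. ✗
f: no successors, so ◇◇(p → r) fails. ✗
g: no successors, so ◇◇(p → r) fails. ✗

{a, b, d}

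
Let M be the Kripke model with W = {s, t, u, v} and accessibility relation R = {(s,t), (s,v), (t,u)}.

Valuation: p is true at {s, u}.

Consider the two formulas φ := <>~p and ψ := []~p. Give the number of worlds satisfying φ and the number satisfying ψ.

1 and 3

For <>~p:
s: successors {t, v}; ~p there: t:T, v:T. ✓
t: successors {u}; ~p there: u:F. ✗
u: no successors, so <>~p fails. ✗
v: no successors, so <>~p fails. ✗
— 1 world.
For []~p:
s: successors {t, v}; ~p there: t:T, v:T. ✓
t: successors {u}; ~p there: u:F. ✗
u: no successors, so []~p holds vacuously. ✓
v: no successors, so []~p holds vacuously. ✓
— 3 worlds.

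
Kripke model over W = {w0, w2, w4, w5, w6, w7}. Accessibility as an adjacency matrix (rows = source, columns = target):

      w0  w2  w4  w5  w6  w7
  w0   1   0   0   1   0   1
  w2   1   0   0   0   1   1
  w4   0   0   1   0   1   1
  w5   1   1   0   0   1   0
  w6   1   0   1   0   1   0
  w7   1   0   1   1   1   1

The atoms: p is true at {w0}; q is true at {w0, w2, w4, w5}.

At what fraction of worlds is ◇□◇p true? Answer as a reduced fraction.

5/6

w0: successors {w0, w5, w7}; □◇p there: w0:T, w5:T, w7:F. ✓
w2: successors {w0, w6, w7}; □◇p there: w0:T, w6:F, w7:F. ✓
w4: successors {w4, w6, w7}; □◇p there: w4:F, w6:F, w7:F. ✗
w5: successors {w0, w2, w6}; □◇p there: w0:T, w2:T, w6:F. ✓
w6: successors {w0, w4, w6}; □◇p there: w0:T, w4:F, w6:F. ✓
w7: successors {w0, w4, w5, w6, w7}; □◇p there: w0:T, w4:F, w5:T, w6:F, w7:F. ✓
That's 5 of 6 worlds, so 5/6.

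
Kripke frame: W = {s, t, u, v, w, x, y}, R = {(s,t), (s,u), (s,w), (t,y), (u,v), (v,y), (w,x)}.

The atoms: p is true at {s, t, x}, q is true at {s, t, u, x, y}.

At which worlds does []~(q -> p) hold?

s: successors {t, u, w}; ~(q -> p) there: t:F, u:T, w:F. ✗
t: successors {y}; ~(q -> p) there: y:T. ✓
u: successors {v}; ~(q -> p) there: v:F. ✗
v: successors {y}; ~(q -> p) there: y:T. ✓
w: successors {x}; ~(q -> p) there: x:F. ✗
x: no successors, so []~(q -> p) holds vacuously. ✓
y: no successors, so []~(q -> p) holds vacuously. ✓

{t, v, x, y}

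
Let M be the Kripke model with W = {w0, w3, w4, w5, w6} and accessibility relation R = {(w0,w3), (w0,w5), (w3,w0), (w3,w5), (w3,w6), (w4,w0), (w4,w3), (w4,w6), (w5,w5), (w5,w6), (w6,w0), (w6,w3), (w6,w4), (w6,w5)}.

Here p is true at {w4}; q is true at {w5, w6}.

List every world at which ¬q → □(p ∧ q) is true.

w0: ¬q is T, □(p ∧ q) is F. ✗
w3: ¬q is T, □(p ∧ q) is F. ✗
w4: ¬q is T, □(p ∧ q) is F. ✗
w5: ¬q is F, □(p ∧ q) is F. ✓
w6: ¬q is F, □(p ∧ q) is F. ✓

{w5, w6}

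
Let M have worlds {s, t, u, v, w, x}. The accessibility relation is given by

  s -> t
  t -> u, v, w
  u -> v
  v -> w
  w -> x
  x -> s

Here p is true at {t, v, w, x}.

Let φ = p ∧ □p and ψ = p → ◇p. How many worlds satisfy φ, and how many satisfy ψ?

2 and 5

For p ∧ □p:
s: p is F, □p is T. ✗
t: p is T, □p is F. ✗
u: p is F, □p is T. ✗
v: p is T, □p is T. ✓
w: p is T, □p is T. ✓
x: p is T, □p is F. ✗
— 2 worlds.
For p → ◇p:
s: p is F, ◇p is T. ✓
t: p is T, ◇p is T. ✓
u: p is F, ◇p is T. ✓
v: p is T, ◇p is T. ✓
w: p is T, ◇p is T. ✓
x: p is T, ◇p is F. ✗
— 5 worlds.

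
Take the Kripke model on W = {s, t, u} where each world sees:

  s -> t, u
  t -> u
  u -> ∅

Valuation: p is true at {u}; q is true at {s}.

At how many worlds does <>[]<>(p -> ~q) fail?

s: successors {t, u}; []<>(p -> ~q) there: t:F, u:T. ✓
t: successors {u}; []<>(p -> ~q) there: u:T. ✓
u: no successors, so <>[]<>(p -> ~q) fails. ✗
Satisfying worlds: {s, t}.
So <>[]<>(p -> ~q) fails at the other 1 world.

1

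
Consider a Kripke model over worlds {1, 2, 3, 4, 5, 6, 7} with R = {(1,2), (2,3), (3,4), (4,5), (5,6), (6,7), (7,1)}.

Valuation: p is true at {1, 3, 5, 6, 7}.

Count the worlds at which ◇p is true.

5

1: successors {2}; p there: 2:F. ✗
2: successors {3}; p there: 3:T. ✓
3: successors {4}; p there: 4:F. ✗
4: successors {5}; p there: 5:T. ✓
5: successors {6}; p there: 6:T. ✓
6: successors {7}; p there: 7:T. ✓
7: successors {1}; p there: 1:T. ✓
Satisfying worlds: {2, 4, 5, 6, 7}.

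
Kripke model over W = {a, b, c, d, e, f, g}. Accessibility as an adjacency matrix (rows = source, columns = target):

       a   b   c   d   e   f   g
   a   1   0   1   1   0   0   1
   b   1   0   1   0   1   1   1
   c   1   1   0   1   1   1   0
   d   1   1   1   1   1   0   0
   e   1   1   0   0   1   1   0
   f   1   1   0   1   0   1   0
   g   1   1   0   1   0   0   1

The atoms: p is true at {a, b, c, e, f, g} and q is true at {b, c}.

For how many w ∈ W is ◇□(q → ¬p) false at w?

a: successors {a, c, d, g}; □(q → ¬p) there: a:F, c:F, d:F, g:F. ✗
b: successors {a, c, e, f, g}; □(q → ¬p) there: a:F, c:F, e:F, f:F, g:F. ✗
c: successors {a, b, d, e, f}; □(q → ¬p) there: a:F, b:F, d:F, e:F, f:F. ✗
d: successors {a, b, c, d, e}; □(q → ¬p) there: a:F, b:F, c:F, d:F, e:F. ✗
e: successors {a, b, e, f}; □(q → ¬p) there: a:F, b:F, e:F, f:F. ✗
f: successors {a, b, d, f}; □(q → ¬p) there: a:F, b:F, d:F, f:F. ✗
g: successors {a, b, d, g}; □(q → ¬p) there: a:F, b:F, d:F, g:F. ✗
Satisfying worlds: ∅.
So ◇□(q → ¬p) fails at the other 7 worlds.

7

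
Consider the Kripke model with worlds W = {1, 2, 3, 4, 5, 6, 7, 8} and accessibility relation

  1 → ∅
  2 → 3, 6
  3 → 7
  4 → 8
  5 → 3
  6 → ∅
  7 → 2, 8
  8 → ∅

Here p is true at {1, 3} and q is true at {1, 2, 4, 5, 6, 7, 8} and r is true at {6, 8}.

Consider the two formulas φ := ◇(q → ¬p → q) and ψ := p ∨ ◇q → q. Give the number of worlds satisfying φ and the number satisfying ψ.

For ◇(q → ¬p → q):
1: no successors, so ◇(q → ¬p → q) fails. ✗
2: successors {3, 6}; q → ¬p → q there: 3:T, 6:T. ✓
3: successors {7}; q → ¬p → q there: 7:T. ✓
4: successors {8}; q → ¬p → q there: 8:T. ✓
5: successors {3}; q → ¬p → q there: 3:T. ✓
6: no successors, so ◇(q → ¬p → q) fails. ✗
7: successors {2, 8}; q → ¬p → q there: 2:T, 8:T. ✓
8: no successors, so ◇(q → ¬p → q) fails. ✗
— 5 worlds.
For p ∨ ◇q → q:
1: p ∨ ◇q is T, q is T. ✓
2: p ∨ ◇q is T, q is T. ✓
3: p ∨ ◇q is T, q is F. ✗
4: p ∨ ◇q is T, q is T. ✓
5: p ∨ ◇q is F, q is T. ✓
6: p ∨ ◇q is F, q is T. ✓
7: p ∨ ◇q is T, q is T. ✓
8: p ∨ ◇q is F, q is T. ✓
— 7 worlds.

5 and 7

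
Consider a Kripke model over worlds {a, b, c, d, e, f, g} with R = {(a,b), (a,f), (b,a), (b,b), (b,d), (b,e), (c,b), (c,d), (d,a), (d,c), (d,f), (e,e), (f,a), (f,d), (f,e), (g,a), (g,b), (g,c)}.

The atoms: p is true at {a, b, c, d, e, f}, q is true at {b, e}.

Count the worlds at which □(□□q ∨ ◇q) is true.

4

a: successors {b, f}; □□q ∨ ◇q there: b:T, f:T. ✓
b: successors {a, b, d, e}; □□q ∨ ◇q there: a:T, b:T, d:F, e:T. ✗
c: successors {b, d}; □□q ∨ ◇q there: b:T, d:F. ✗
d: successors {a, c, f}; □□q ∨ ◇q there: a:T, c:T, f:T. ✓
e: successors {e}; □□q ∨ ◇q there: e:T. ✓
f: successors {a, d, e}; □□q ∨ ◇q there: a:T, d:F, e:T. ✗
g: successors {a, b, c}; □□q ∨ ◇q there: a:T, b:T, c:T. ✓
Satisfying worlds: {a, d, e, g}.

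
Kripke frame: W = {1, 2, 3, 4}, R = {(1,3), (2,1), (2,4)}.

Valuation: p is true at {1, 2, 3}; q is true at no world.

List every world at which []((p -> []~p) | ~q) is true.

1: successors {3}; (p -> []~p) | ~q there: 3:T. ✓
2: successors {1, 4}; (p -> []~p) | ~q there: 1:T, 4:T. ✓
3: no successors, so []((p -> []~p) | ~q) holds vacuously. ✓
4: no successors, so []((p -> []~p) | ~q) holds vacuously. ✓

{1, 2, 3, 4}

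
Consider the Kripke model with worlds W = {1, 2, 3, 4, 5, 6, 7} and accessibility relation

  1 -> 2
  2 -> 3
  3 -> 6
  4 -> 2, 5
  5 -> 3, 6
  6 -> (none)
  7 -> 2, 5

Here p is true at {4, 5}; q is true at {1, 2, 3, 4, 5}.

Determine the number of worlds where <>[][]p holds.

1: successors {2}; [][]p there: 2:F. ✗
2: successors {3}; [][]p there: 3:T. ✓
3: successors {6}; [][]p there: 6:T. ✓
4: successors {2, 5}; [][]p there: 2:F, 5:F. ✗
5: successors {3, 6}; [][]p there: 3:T, 6:T. ✓
6: no successors, so <>[][]p fails. ✗
7: successors {2, 5}; [][]p there: 2:F, 5:F. ✗
Satisfying worlds: {2, 3, 5}.

3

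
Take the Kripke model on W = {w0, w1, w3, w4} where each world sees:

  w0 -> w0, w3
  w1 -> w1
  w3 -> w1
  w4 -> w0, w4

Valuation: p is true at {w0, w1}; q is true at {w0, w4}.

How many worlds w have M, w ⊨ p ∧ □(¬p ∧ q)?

0

w0: p is T, □(¬p ∧ q) is F. ✗
w1: p is T, □(¬p ∧ q) is F. ✗
w3: p is F, □(¬p ∧ q) is F. ✗
w4: p is F, □(¬p ∧ q) is F. ✗
Satisfying worlds: ∅.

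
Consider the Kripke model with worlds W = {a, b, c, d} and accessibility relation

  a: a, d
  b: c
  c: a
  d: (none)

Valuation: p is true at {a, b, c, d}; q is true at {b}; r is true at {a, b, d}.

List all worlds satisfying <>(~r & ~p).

∅

a: successors {a, d}; ~r & ~p there: a:F, d:F. ✗
b: successors {c}; ~r & ~p there: c:F. ✗
c: successors {a}; ~r & ~p there: a:F. ✗
d: no successors, so <>(~r & ~p) fails. ✗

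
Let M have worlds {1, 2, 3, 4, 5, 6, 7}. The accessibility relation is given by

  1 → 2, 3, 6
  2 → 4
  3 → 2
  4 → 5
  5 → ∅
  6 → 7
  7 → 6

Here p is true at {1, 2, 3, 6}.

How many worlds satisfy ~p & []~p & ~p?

1: ~p is F, []~p & ~p is F. ✗
2: ~p is F, []~p & ~p is F. ✗
3: ~p is F, []~p & ~p is F. ✗
4: ~p is T, []~p & ~p is T. ✓
5: ~p is T, []~p & ~p is T. ✓
6: ~p is F, []~p & ~p is F. ✗
7: ~p is T, []~p & ~p is F. ✗
Satisfying worlds: {4, 5}.

2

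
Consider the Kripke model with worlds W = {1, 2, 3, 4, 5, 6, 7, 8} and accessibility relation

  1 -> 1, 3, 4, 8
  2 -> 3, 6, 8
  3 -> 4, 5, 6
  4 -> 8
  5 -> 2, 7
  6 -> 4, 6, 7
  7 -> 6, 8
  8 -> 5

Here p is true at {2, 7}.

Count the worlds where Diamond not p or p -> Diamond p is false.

6

1: Diamond not p or p is T, Diamond p is F. ✗
2: Diamond not p or p is T, Diamond p is F. ✗
3: Diamond not p or p is T, Diamond p is F. ✗
4: Diamond not p or p is T, Diamond p is F. ✗
5: Diamond not p or p is F, Diamond p is T. ✓
6: Diamond not p or p is T, Diamond p is T. ✓
7: Diamond not p or p is T, Diamond p is F. ✗
8: Diamond not p or p is T, Diamond p is F. ✗
Satisfying worlds: {5, 6}.
So Diamond not p or p -> Diamond p fails at the other 6 worlds.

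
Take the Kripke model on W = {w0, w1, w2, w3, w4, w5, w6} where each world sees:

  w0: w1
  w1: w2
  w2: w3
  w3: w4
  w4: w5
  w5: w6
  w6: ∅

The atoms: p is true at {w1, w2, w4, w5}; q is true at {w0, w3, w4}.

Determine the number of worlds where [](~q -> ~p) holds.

w0: successors {w1}; ~q -> ~p there: w1:F. ✗
w1: successors {w2}; ~q -> ~p there: w2:F. ✗
w2: successors {w3}; ~q -> ~p there: w3:T. ✓
w3: successors {w4}; ~q -> ~p there: w4:T. ✓
w4: successors {w5}; ~q -> ~p there: w5:F. ✗
w5: successors {w6}; ~q -> ~p there: w6:T. ✓
w6: no successors, so [](~q -> ~p) holds vacuously. ✓
Satisfying worlds: {w2, w3, w5, w6}.

4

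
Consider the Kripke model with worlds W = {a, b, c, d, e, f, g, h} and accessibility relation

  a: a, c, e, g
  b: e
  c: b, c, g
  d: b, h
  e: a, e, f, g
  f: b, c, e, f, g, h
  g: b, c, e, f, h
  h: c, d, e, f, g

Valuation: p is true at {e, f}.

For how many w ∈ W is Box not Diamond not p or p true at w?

2

a: Box not Diamond not p is F, p is F. ✗
b: Box not Diamond not p is F, p is F. ✗
c: Box not Diamond not p is F, p is F. ✗
d: Box not Diamond not p is F, p is F. ✗
e: Box not Diamond not p is F, p is T. ✓
f: Box not Diamond not p is F, p is T. ✓
g: Box not Diamond not p is F, p is F. ✗
h: Box not Diamond not p is F, p is F. ✗
Satisfying worlds: {e, f}.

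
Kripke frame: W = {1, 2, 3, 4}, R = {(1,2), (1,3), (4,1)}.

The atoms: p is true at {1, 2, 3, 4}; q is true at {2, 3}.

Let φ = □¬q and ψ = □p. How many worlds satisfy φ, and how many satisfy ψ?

For □¬q:
1: successors {2, 3}; ¬q there: 2:F, 3:F. ✗
2: no successors, so □¬q holds vacuously. ✓
3: no successors, so □¬q holds vacuously. ✓
4: successors {1}; ¬q there: 1:T. ✓
— 3 worlds.
For □p:
1: successors {2, 3}; p there: 2:T, 3:T. ✓
2: no successors, so □p holds vacuously. ✓
3: no successors, so □p holds vacuously. ✓
4: successors {1}; p there: 1:T. ✓
— 4 worlds.

3 and 4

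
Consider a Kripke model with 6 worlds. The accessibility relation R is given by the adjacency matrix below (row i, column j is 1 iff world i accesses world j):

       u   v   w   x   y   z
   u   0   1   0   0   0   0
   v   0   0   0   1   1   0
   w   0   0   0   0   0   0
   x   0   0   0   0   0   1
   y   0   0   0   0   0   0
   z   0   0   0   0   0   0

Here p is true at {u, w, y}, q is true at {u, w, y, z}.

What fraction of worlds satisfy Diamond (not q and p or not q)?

u: successors {v}; not q and p or not q there: v:T. ✓
v: successors {x, y}; not q and p or not q there: x:T, y:F. ✓
w: no successors, so Diamond (not q and p or not q) fails. ✗
x: successors {z}; not q and p or not q there: z:F. ✗
y: no successors, so Diamond (not q and p or not q) fails. ✗
z: no successors, so Diamond (not q and p or not q) fails. ✗
That's 2 of 6 worlds, so 2/6 = 1/3.

1/3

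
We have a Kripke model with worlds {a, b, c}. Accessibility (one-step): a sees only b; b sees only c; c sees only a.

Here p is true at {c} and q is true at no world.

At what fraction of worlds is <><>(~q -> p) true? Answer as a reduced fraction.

1/3

a: successors {b}; <>(~q -> p) there: b:T. ✓
b: successors {c}; <>(~q -> p) there: c:F. ✗
c: successors {a}; <>(~q -> p) there: a:F. ✗
That's 1 of 3 worlds, so 1/3.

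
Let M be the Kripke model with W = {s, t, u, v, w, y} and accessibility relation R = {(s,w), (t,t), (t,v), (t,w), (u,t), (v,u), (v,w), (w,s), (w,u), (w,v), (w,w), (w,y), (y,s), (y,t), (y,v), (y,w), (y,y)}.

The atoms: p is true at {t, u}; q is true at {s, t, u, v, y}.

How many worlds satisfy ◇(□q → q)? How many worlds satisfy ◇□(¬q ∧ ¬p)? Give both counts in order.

For ◇(□q → q):
s: successors {w}; □q → q there: w:T. ✓
t: successors {t, v, w}; □q → q there: t:T, v:T, w:T. ✓
u: successors {t}; □q → q there: t:T. ✓
v: successors {u, w}; □q → q there: u:T, w:T. ✓
w: successors {s, u, v, w, y}; □q → q there: s:T, u:T, v:T, w:T, y:T. ✓
y: successors {s, t, v, w, y}; □q → q there: s:T, t:T, v:T, w:T, y:T. ✓
— 6 worlds.
For ◇□(¬q ∧ ¬p):
s: successors {w}; □(¬q ∧ ¬p) there: w:F. ✗
t: successors {t, v, w}; □(¬q ∧ ¬p) there: t:F, v:F, w:F. ✗
u: successors {t}; □(¬q ∧ ¬p) there: t:F. ✗
v: successors {u, w}; □(¬q ∧ ¬p) there: u:F, w:F. ✗
w: successors {s, u, v, w, y}; □(¬q ∧ ¬p) there: s:T, u:F, v:F, w:F, y:F. ✓
y: successors {s, t, v, w, y}; □(¬q ∧ ¬p) there: s:T, t:F, v:F, w:F, y:F. ✓
— 2 worlds.

6 and 2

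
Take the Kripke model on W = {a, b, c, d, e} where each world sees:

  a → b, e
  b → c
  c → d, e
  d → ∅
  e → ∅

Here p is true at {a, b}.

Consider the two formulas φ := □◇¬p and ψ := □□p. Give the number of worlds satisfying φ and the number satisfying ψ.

For □◇¬p:
a: successors {b, e}; ◇¬p there: b:T, e:F. ✗
b: successors {c}; ◇¬p there: c:T. ✓
c: successors {d, e}; ◇¬p there: d:F, e:F. ✗
d: no successors, so □◇¬p holds vacuously. ✓
e: no successors, so □◇¬p holds vacuously. ✓
— 3 worlds.
For □□p:
a: successors {b, e}; □p there: b:F, e:T. ✗
b: successors {c}; □p there: c:F. ✗
c: successors {d, e}; □p there: d:T, e:T. ✓
d: no successors, so □□p holds vacuously. ✓
e: no successors, so □□p holds vacuously. ✓
— 3 worlds.

3 and 3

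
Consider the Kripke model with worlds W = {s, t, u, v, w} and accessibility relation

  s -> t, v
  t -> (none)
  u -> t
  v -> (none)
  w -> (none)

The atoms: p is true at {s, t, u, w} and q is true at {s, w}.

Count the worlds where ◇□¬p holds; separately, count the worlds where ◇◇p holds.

2 and 0

For ◇□¬p:
s: successors {t, v}; □¬p there: t:T, v:T. ✓
t: no successors, so ◇□¬p fails. ✗
u: successors {t}; □¬p there: t:T. ✓
v: no successors, so ◇□¬p fails. ✗
w: no successors, so ◇□¬p fails. ✗
— 2 worlds.
For ◇◇p:
s: successors {t, v}; ◇p there: t:F, v:F. ✗
t: no successors, so ◇◇p fails. ✗
u: successors {t}; ◇p there: t:F. ✗
v: no successors, so ◇◇p fails. ✗
w: no successors, so ◇◇p fails. ✗
— 0 worlds.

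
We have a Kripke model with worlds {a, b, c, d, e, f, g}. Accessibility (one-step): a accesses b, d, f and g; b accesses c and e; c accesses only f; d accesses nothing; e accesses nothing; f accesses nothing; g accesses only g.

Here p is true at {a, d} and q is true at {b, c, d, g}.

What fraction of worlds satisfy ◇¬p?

4/7

a: successors {b, d, f, g}; ¬p there: b:T, d:F, f:T, g:T. ✓
b: successors {c, e}; ¬p there: c:T, e:T. ✓
c: successors {f}; ¬p there: f:T. ✓
d: no successors, so ◇¬p fails. ✗
e: no successors, so ◇¬p fails. ✗
f: no successors, so ◇¬p fails. ✗
g: successors {g}; ¬p there: g:T. ✓
That's 4 of 7 worlds, so 4/7.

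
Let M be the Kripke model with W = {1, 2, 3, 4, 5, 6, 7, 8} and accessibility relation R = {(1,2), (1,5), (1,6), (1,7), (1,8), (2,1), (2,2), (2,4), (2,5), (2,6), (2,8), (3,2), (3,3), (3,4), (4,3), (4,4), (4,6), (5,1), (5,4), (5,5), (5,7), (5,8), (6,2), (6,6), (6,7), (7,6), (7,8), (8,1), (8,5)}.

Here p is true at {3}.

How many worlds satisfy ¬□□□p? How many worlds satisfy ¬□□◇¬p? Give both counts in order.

For ¬□□□p:
1: □□□p is F. ✓
2: □□□p is F. ✓
3: □□□p is F. ✓
4: □□□p is F. ✓
5: □□□p is F. ✓
6: □□□p is F. ✓
7: □□□p is F. ✓
8: □□□p is F. ✓
— 8 worlds.
For ¬□□◇¬p:
1: □□◇¬p is T. ✗
2: □□◇¬p is T. ✗
3: □□◇¬p is T. ✗
4: □□◇¬p is T. ✗
5: □□◇¬p is T. ✗
6: □□◇¬p is T. ✗
7: □□◇¬p is T. ✗
8: □□◇¬p is T. ✗
— 0 worlds.

8 and 0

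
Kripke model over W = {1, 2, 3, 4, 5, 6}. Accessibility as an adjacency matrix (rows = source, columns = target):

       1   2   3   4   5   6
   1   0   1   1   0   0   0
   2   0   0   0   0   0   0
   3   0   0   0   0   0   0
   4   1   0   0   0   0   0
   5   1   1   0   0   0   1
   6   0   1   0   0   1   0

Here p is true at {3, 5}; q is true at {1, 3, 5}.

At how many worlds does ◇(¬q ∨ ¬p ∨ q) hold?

1: successors {2, 3}; ¬q ∨ ¬p ∨ q there: 2:T, 3:T. ✓
2: no successors, so ◇(¬q ∨ ¬p ∨ q) fails. ✗
3: no successors, so ◇(¬q ∨ ¬p ∨ q) fails. ✗
4: successors {1}; ¬q ∨ ¬p ∨ q there: 1:T. ✓
5: successors {1, 2, 6}; ¬q ∨ ¬p ∨ q there: 1:T, 2:T, 6:T. ✓
6: successors {2, 5}; ¬q ∨ ¬p ∨ q there: 2:T, 5:T. ✓
Satisfying worlds: {1, 4, 5, 6}.

4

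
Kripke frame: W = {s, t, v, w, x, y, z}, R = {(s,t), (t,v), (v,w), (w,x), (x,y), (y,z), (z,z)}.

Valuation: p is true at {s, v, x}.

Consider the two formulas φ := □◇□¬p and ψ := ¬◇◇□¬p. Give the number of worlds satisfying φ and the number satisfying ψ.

6 and 1

For □◇□¬p:
s: successors {t}; ◇□¬p there: t:T. ✓
t: successors {v}; ◇□¬p there: v:F. ✗
v: successors {w}; ◇□¬p there: w:T. ✓
w: successors {x}; ◇□¬p there: x:T. ✓
x: successors {y}; ◇□¬p there: y:T. ✓
y: successors {z}; ◇□¬p there: z:T. ✓
z: successors {z}; ◇□¬p there: z:T. ✓
— 6 worlds.
For ¬◇◇□¬p:
s: ◇◇□¬p is T. ✗
t: ◇◇□¬p is F. ✓
v: ◇◇□¬p is T. ✗
w: ◇◇□¬p is T. ✗
x: ◇◇□¬p is T. ✗
y: ◇◇□¬p is T. ✗
z: ◇◇□¬p is T. ✗
— 1 world.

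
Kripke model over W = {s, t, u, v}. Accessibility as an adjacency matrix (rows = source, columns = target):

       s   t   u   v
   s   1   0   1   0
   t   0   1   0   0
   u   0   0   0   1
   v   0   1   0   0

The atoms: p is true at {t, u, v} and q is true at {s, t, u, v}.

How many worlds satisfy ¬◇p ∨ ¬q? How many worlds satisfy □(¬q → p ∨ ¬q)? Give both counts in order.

For ¬◇p ∨ ¬q:
s: ¬◇p is F, ¬q is F. ✗
t: ¬◇p is F, ¬q is F. ✗
u: ¬◇p is F, ¬q is F. ✗
v: ¬◇p is F, ¬q is F. ✗
— 0 worlds.
For □(¬q → p ∨ ¬q):
s: successors {s, u}; ¬q → p ∨ ¬q there: s:T, u:T. ✓
t: successors {t}; ¬q → p ∨ ¬q there: t:T. ✓
u: successors {v}; ¬q → p ∨ ¬q there: v:T. ✓
v: successors {t}; ¬q → p ∨ ¬q there: t:T. ✓
— 4 worlds.

0 and 4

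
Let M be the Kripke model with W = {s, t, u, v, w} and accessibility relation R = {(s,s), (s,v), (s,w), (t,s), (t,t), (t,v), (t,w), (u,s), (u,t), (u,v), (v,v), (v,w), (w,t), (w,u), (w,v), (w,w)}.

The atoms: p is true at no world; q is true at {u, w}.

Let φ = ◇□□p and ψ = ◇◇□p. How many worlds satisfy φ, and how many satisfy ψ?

For ◇□□p:
s: successors {s, v, w}; □□p there: s:F, v:F, w:F. ✗
t: successors {s, t, v, w}; □□p there: s:F, t:F, v:F, w:F. ✗
u: successors {s, t, v}; □□p there: s:F, t:F, v:F. ✗
v: successors {v, w}; □□p there: v:F, w:F. ✗
w: successors {t, u, v, w}; □□p there: t:F, u:F, v:F, w:F. ✗
— 0 worlds.
For ◇◇□p:
s: successors {s, v, w}; ◇□p there: s:F, v:F, w:F. ✗
t: successors {s, t, v, w}; ◇□p there: s:F, t:F, v:F, w:F. ✗
u: successors {s, t, v}; ◇□p there: s:F, t:F, v:F. ✗
v: successors {v, w}; ◇□p there: v:F, w:F. ✗
w: successors {t, u, v, w}; ◇□p there: t:F, u:F, v:F, w:F. ✗
— 0 worlds.

0 and 0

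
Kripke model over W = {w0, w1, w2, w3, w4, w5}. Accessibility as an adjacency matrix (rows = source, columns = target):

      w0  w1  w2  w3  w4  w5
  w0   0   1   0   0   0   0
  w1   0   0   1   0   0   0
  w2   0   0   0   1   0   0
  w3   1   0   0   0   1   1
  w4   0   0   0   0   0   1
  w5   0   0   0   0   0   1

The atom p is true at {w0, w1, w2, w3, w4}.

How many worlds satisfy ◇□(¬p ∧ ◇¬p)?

3

w0: successors {w1}; □(¬p ∧ ◇¬p) there: w1:F. ✗
w1: successors {w2}; □(¬p ∧ ◇¬p) there: w2:F. ✗
w2: successors {w3}; □(¬p ∧ ◇¬p) there: w3:F. ✗
w3: successors {w0, w4, w5}; □(¬p ∧ ◇¬p) there: w0:F, w4:T, w5:T. ✓
w4: successors {w5}; □(¬p ∧ ◇¬p) there: w5:T. ✓
w5: successors {w5}; □(¬p ∧ ◇¬p) there: w5:T. ✓
Satisfying worlds: {w3, w4, w5}.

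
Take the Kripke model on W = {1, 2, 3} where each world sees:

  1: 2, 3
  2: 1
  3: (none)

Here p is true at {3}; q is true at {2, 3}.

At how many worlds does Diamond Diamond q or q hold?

1: Diamond Diamond q is F, q is F. ✗
2: Diamond Diamond q is T, q is T. ✓
3: Diamond Diamond q is F, q is T. ✓
Satisfying worlds: {2, 3}.

2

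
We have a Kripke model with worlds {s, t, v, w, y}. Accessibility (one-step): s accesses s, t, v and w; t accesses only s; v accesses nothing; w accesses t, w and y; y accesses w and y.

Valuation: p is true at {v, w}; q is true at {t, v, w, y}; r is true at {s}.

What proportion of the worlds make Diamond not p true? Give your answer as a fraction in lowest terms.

s: successors {s, t, v, w}; not p there: s:T, t:T, v:F, w:F. ✓
t: successors {s}; not p there: s:T. ✓
v: no successors, so Diamond not p fails. ✗
w: successors {t, w, y}; not p there: t:T, w:F, y:T. ✓
y: successors {w, y}; not p there: w:F, y:T. ✓
That's 4 of 5 worlds, so 4/5.

4/5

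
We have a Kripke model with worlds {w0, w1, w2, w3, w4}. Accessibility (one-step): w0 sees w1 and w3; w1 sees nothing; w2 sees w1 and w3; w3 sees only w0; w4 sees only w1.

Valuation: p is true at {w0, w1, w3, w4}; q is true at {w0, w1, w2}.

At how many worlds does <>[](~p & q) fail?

2

w0: successors {w1, w3}; [](~p & q) there: w1:T, w3:F. ✓
w1: no successors, so <>[](~p & q) fails. ✗
w2: successors {w1, w3}; [](~p & q) there: w1:T, w3:F. ✓
w3: successors {w0}; [](~p & q) there: w0:F. ✗
w4: successors {w1}; [](~p & q) there: w1:T. ✓
Satisfying worlds: {w0, w2, w4}.
So <>[](~p & q) fails at the other 2 worlds.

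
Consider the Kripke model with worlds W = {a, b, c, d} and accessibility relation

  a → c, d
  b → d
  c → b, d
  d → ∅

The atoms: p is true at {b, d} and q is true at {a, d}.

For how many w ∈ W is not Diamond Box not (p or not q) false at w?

3

a: Diamond Box not (p or not q) is T. ✗
b: Diamond Box not (p or not q) is T. ✗
c: Diamond Box not (p or not q) is T. ✗
d: Diamond Box not (p or not q) is F. ✓
Satisfying worlds: {d}.
So not Diamond Box not (p or not q) fails at the other 3 worlds.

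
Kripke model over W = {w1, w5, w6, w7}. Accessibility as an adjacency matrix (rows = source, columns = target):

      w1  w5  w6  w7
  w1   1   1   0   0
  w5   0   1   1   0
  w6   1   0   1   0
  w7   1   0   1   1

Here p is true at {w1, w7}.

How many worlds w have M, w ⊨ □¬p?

w1: successors {w1, w5}; ¬p there: w1:F, w5:T. ✗
w5: successors {w5, w6}; ¬p there: w5:T, w6:T. ✓
w6: successors {w1, w6}; ¬p there: w1:F, w6:T. ✗
w7: successors {w1, w6, w7}; ¬p there: w1:F, w6:T, w7:F. ✗
Satisfying worlds: {w5}.

1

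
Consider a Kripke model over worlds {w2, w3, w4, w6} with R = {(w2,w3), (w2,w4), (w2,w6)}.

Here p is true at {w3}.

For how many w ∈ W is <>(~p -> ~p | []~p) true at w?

1

w2: successors {w3, w4, w6}; ~p -> ~p | []~p there: w3:T, w4:T, w6:T. ✓
w3: no successors, so <>(~p -> ~p | []~p) fails. ✗
w4: no successors, so <>(~p -> ~p | []~p) fails. ✗
w6: no successors, so <>(~p -> ~p | []~p) fails. ✗
Satisfying worlds: {w2}.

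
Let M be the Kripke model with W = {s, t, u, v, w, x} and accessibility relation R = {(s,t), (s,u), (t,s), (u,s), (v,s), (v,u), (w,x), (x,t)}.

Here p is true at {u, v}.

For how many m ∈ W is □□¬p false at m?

3

s: successors {t, u}; □¬p there: t:T, u:T. ✓
t: successors {s}; □¬p there: s:F. ✗
u: successors {s}; □¬p there: s:F. ✗
v: successors {s, u}; □¬p there: s:F, u:T. ✗
w: successors {x}; □¬p there: x:T. ✓
x: successors {t}; □¬p there: t:T. ✓
Satisfying worlds: {s, w, x}.
So □□¬p fails at the other 3 worlds.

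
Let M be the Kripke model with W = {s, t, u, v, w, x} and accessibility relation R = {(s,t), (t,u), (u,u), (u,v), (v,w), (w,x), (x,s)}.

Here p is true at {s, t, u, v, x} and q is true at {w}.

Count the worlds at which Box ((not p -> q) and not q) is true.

5

s: successors {t}; (not p -> q) and not q there: t:T. ✓
t: successors {u}; (not p -> q) and not q there: u:T. ✓
u: successors {u, v}; (not p -> q) and not q there: u:T, v:T. ✓
v: successors {w}; (not p -> q) and not q there: w:F. ✗
w: successors {x}; (not p -> q) and not q there: x:T. ✓
x: successors {s}; (not p -> q) and not q there: s:T. ✓
Satisfying worlds: {s, t, u, w, x}.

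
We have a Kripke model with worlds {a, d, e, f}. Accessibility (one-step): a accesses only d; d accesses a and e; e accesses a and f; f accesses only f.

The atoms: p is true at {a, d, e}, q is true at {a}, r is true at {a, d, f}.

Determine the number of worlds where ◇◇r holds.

4

a: successors {d}; ◇r there: d:T. ✓
d: successors {a, e}; ◇r there: a:T, e:T. ✓
e: successors {a, f}; ◇r there: a:T, f:T. ✓
f: successors {f}; ◇r there: f:T. ✓
Satisfying worlds: {a, d, e, f}.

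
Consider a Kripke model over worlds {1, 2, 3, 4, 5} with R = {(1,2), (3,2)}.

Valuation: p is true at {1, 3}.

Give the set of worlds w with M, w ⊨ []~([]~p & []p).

{2, 4, 5}

1: successors {2}; ~([]~p & []p) there: 2:F. ✗
2: no successors, so []~([]~p & []p) holds vacuously. ✓
3: successors {2}; ~([]~p & []p) there: 2:F. ✗
4: no successors, so []~([]~p & []p) holds vacuously. ✓
5: no successors, so []~([]~p & []p) holds vacuously. ✓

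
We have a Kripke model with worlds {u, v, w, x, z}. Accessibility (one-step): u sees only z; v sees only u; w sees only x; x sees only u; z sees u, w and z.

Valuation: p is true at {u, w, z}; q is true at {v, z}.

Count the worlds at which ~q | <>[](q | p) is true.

5

u: ~q is T, <>[](q | p) is T. ✓
v: ~q is F, <>[](q | p) is T. ✓
w: ~q is T, <>[](q | p) is T. ✓
x: ~q is T, <>[](q | p) is T. ✓
z: ~q is F, <>[](q | p) is T. ✓
Satisfying worlds: {u, v, w, x, z}.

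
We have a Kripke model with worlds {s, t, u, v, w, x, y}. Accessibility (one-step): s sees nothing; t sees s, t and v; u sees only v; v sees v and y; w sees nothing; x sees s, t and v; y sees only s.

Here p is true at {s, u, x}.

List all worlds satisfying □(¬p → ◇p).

s: no successors, so □(¬p → ◇p) holds vacuously. ✓
t: successors {s, t, v}; ¬p → ◇p there: s:T, t:T, v:F. ✗
u: successors {v}; ¬p → ◇p there: v:F. ✗
v: successors {v, y}; ¬p → ◇p there: v:F, y:T. ✗
w: no successors, so □(¬p → ◇p) holds vacuously. ✓
x: successors {s, t, v}; ¬p → ◇p there: s:T, t:T, v:F. ✗
y: successors {s}; ¬p → ◇p there: s:T. ✓

{s, w, y}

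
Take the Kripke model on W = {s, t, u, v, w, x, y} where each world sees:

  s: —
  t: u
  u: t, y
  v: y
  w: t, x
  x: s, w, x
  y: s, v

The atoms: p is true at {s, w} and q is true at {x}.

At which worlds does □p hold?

{s}

s: no successors, so □p holds vacuously. ✓
t: successors {u}; p there: u:F. ✗
u: successors {t, y}; p there: t:F, y:F. ✗
v: successors {y}; p there: y:F. ✗
w: successors {t, x}; p there: t:F, x:F. ✗
x: successors {s, w, x}; p there: s:T, w:T, x:F. ✗
y: successors {s, v}; p there: s:T, v:F. ✗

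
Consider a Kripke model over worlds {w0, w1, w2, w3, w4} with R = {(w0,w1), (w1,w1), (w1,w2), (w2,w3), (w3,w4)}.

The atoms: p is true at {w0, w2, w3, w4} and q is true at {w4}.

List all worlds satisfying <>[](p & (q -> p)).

w0: successors {w1}; [](p & (q -> p)) there: w1:F. ✗
w1: successors {w1, w2}; [](p & (q -> p)) there: w1:F, w2:T. ✓
w2: successors {w3}; [](p & (q -> p)) there: w3:T. ✓
w3: successors {w4}; [](p & (q -> p)) there: w4:T. ✓
w4: no successors, so <>[](p & (q -> p)) fails. ✗

{w1, w2, w3}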